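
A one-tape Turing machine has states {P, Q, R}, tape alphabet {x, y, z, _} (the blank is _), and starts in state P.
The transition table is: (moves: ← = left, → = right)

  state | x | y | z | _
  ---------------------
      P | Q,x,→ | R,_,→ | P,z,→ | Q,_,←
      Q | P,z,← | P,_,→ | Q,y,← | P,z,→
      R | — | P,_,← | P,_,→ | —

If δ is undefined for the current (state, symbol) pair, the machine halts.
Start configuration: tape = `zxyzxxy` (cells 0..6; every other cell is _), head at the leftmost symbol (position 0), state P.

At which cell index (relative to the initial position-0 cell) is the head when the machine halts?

3

state=P head=0 tape=[z]xyzxxy   (P,z)→(P,z,→)
state=P head=1 tape=z[x]yzxxy   (P,x)→(Q,x,→)
state=Q head=2 tape=zx[y]zxxy   (Q,y)→(P,_,→)
state=P head=3 tape=zx_[z]xxy   (P,z)→(P,z,→)
state=P head=4 tape=zx_z[x]xy   (P,x)→(Q,x,→)
state=Q head=5 tape=zx_zx[x]y   (Q,x)→(P,z,←)
state=P head=4 tape=zx_z[x]zy   (P,x)→(Q,x,→)
state=Q head=5 tape=zx_zx[z]y   (Q,z)→(Q,y,←)
state=Q head=4 tape=zx_z[x]yy   (Q,x)→(P,z,←)
state=P head=3 tape=zx_[z]zyy   (P,z)→(P,z,→)
state=P head=4 tape=zx_z[z]yy   (P,z)→(P,z,→)
state=P head=5 tape=zx_zz[y]y   (P,y)→(R,_,→)
state=R head=6 tape=zx_zz_[y]   (R,y)→(P,_,←)
state=P head=5 tape=zx_zz[_]_   (P,_)→(Q,_,←)
state=Q head=4 tape=zx_z[z]__   (Q,z)→(Q,y,←)
state=Q head=3 tape=zx_[z]y__   (Q,z)→(Q,y,←)
state=Q head=2 tape=zx[_]yy__   (Q,_)→(P,z,→)
state=P head=3 tape=zxz[y]y__   (P,y)→(R,_,→)
state=R head=4 tape=zxz_[y]__   (R,y)→(P,_,←)
state=P head=3 tape=zxz[_]___   (P,_)→(Q,_,←)
state=Q head=2 tape=zx[z]____   (Q,z)→(Q,y,←)
state=Q head=1 tape=z[x]y____   (Q,x)→(P,z,←)
state=P head=0 tape=[z]zy____   (P,z)→(P,z,→)
state=P head=1 tape=z[z]y____   (P,z)→(P,z,→)
state=P head=2 tape=zz[y]____   (P,y)→(R,_,→)
state=R head=3 tape=zz_[_]___
At halt the head is at cell 3.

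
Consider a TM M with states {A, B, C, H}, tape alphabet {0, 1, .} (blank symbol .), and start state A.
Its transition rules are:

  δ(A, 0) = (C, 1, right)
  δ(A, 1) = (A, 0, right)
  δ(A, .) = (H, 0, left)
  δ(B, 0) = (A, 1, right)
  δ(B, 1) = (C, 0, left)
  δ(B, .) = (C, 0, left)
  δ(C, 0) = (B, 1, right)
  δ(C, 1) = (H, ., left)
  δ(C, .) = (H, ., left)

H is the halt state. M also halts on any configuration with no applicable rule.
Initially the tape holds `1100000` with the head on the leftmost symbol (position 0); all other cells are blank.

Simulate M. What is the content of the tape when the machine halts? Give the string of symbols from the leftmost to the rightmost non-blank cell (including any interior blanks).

001111.0

state=A head=0 tape=[1]100000.   (A,1)→(A,0,right)
state=A head=1 tape=0[1]00000.   (A,1)→(A,0,right)
state=A head=2 tape=00[0]0000.   (A,0)→(C,1,right)
state=C head=3 tape=001[0]000.   (C,0)→(B,1,right)
state=B head=4 tape=0011[0]00.   (B,0)→(A,1,right)
state=A head=5 tape=00111[0]0.   (A,0)→(C,1,right)
state=C head=6 tape=001111[0].   (C,0)→(B,1,right)
state=B head=7 tape=0011111[.]   (B,.)→(C,0,left)
state=C head=6 tape=001111[1]0   (C,1)→(H,.,left)
state=H head=5 tape=00111[1].0
The non-blank tape span at halt is 001111.0.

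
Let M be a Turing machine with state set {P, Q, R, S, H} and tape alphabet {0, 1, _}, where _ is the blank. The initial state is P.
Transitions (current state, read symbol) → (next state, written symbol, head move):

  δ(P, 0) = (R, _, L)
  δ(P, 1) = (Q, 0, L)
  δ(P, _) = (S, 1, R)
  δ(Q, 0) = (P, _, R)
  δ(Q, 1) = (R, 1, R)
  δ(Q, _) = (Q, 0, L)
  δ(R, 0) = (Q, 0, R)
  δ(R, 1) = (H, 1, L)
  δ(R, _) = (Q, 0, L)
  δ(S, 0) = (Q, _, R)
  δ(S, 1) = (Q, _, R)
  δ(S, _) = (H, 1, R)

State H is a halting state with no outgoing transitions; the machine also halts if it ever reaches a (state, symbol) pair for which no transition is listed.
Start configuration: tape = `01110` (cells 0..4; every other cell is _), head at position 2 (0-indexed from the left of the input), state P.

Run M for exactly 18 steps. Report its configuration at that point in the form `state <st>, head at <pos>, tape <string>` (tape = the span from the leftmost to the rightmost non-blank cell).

state Q, head at 4, tape 010100

P | 01[1]10_   read 1 → write 0, move L, go to Q
Q | 0[1]010_   read 1 → write 1, move R, go to R
R | 01[0]10_   read 0 → write 0, move R, go to Q
Q | 010[1]0_   read 1 → write 1, move R, go to R
R | 0101[0]_   read 0 → write 0, move R, go to Q
Q | 01010[_]   read _ → write 0, move L, go to Q
Q | 0101[0]0   read 0 → write _, move R, go to P
P | 0101_[0]   read 0 → write _, move L, go to R
R | 0101[_]_   read _ → write 0, move L, go to Q
Q | 010[1]0_   read 1 → write 1, move R, go to R
R | 0101[0]_   read 0 → write 0, move R, go to Q
Q | 01010[_]   read _ → write 0, move L, go to Q
Q | 0101[0]0   read 0 → write _, move R, go to P
P | 0101_[0]   read 0 → write _, move L, go to R
R | 0101[_]_   read _ → write 0, move L, go to Q
Q | 010[1]0_   read 1 → write 1, move R, go to R
R | 0101[0]_   read 0 → write 0, move R, go to Q
Q | 01010[_]   read _ → write 0, move L, go to Q
Q | 0101[0]0
After 18 steps: state Q, head at 4, tape 010100.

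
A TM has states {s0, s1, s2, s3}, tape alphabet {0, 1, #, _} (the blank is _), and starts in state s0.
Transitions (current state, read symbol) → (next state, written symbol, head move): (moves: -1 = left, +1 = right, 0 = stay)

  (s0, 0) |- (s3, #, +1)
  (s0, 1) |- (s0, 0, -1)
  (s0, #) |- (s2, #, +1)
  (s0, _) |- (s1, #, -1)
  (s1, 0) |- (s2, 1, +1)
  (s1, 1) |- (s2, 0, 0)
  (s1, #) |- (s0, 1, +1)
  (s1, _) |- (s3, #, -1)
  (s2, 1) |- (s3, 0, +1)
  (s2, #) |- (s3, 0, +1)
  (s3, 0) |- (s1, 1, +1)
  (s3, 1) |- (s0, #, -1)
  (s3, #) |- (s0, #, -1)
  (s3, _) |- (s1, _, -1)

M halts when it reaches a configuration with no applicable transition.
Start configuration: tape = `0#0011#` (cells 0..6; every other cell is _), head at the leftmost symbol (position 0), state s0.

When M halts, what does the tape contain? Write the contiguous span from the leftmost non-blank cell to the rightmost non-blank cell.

#011##1

state=s0 head=0 tape=[0]#0011#_   (s0,0)→(s3,#,+1)
state=s3 head=1 tape=#[#]0011#_   (s3,#)→(s0,#,-1)
state=s0 head=0 tape=[#]#0011#_   (s0,#)→(s2,#,+1)
state=s2 head=1 tape=#[#]0011#_   (s2,#)→(s3,0,+1)
state=s3 head=2 tape=#0[0]011#_   (s3,0)→(s1,1,+1)
state=s1 head=3 tape=#01[0]11#_   (s1,0)→(s2,1,+1)
state=s2 head=4 tape=#011[1]1#_   (s2,1)→(s3,0,+1)
state=s3 head=5 tape=#0110[1]#_   (s3,1)→(s0,#,-1)
state=s0 head=4 tape=#011[0]##_   (s0,0)→(s3,#,+1)
state=s3 head=5 tape=#011#[#]#_   (s3,#)→(s0,#,-1)
state=s0 head=4 tape=#011[#]##_   (s0,#)→(s2,#,+1)
state=s2 head=5 tape=#011#[#]#_   (s2,#)→(s3,0,+1)
state=s3 head=6 tape=#011#0[#]_   (s3,#)→(s0,#,-1)
state=s0 head=5 tape=#011#[0]#_   (s0,0)→(s3,#,+1)
state=s3 head=6 tape=#011##[#]_   (s3,#)→(s0,#,-1)
state=s0 head=5 tape=#011#[#]#_   (s0,#)→(s2,#,+1)
state=s2 head=6 tape=#011##[#]_   (s2,#)→(s3,0,+1)
state=s3 head=7 tape=#011##0[_]   (s3,_)→(s1,_,-1)
state=s1 head=6 tape=#011##[0]_   (s1,0)→(s2,1,+1)
state=s2 head=7 tape=#011##1[_]
The non-blank tape span at halt is #011##1.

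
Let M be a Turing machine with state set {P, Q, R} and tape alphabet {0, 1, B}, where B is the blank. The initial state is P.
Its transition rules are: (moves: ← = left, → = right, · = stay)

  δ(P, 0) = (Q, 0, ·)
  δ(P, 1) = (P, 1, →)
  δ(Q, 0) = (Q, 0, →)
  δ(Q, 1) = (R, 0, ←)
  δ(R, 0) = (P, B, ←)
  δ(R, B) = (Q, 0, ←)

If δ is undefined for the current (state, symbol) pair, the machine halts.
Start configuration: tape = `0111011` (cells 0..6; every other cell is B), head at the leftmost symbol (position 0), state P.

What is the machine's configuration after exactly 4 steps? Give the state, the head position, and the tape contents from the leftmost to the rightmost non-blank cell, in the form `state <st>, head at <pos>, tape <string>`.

state P, head at -1, tape 011011

P | B[0]111011   read 0 → write 0, move ·, go to Q
Q | B[0]111011   read 0 → write 0, move →, go to Q
Q | B0[1]11011   read 1 → write 0, move ←, go to R
R | B[0]011011   read 0 → write B, move ←, go to P
P | [B]B011011
After 4 steps: state P, head at -1, tape 011011.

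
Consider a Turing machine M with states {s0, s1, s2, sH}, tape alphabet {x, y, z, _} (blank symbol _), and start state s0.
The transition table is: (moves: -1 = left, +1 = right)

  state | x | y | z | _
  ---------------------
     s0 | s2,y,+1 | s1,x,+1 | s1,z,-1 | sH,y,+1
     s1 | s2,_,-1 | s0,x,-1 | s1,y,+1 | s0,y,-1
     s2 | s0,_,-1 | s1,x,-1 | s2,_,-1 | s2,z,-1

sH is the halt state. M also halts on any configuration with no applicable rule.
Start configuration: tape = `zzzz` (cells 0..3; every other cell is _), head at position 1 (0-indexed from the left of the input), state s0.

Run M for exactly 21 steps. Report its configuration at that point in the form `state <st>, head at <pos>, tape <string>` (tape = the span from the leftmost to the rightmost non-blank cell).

state s2, head at 2, tape yyy_x

s0 | z[z]zz_   read z → write z, move -1, go to s1
s1 | [z]zzz_   read z → write y, move +1, go to s1
s1 | y[z]zz_   read z → write y, move +1, go to s1
s1 | yy[z]z_   read z → write y, move +1, go to s1
s1 | yyy[z]_   read z → write y, move +1, go to s1
s1 | yyyy[_]   read _ → write y, move -1, go to s0
s0 | yyy[y]y   read y → write x, move +1, go to s1
s1 | yyyx[y]   read y → write x, move -1, go to s0
s0 | yyy[x]x   read x → write y, move +1, go to s2
s2 | yyyy[x]   read x → write _, move -1, go to s0
s0 | yyy[y]_   read y → write x, move +1, go to s1
s1 | yyyx[_]   read _ → write y, move -1, go to s0
s0 | yyy[x]y   read x → write y, move +1, go to s2
s2 | yyyy[y]   read y → write x, move -1, go to s1
s1 | yyy[y]x   read y → write x, move -1, go to s0
s0 | yy[y]xx   read y → write x, move +1, go to s1
s1 | yyx[x]x   read x → write _, move -1, go to s2
s2 | yy[x]_x   read x → write _, move -1, go to s0
s0 | y[y]__x   read y → write x, move +1, go to s1
s1 | yx[_]_x   read _ → write y, move -1, go to s0
s0 | y[x]y_x   read x → write y, move +1, go to s2
s2 | yy[y]_x
After 21 steps: state s2, head at 2, tape yyy_x.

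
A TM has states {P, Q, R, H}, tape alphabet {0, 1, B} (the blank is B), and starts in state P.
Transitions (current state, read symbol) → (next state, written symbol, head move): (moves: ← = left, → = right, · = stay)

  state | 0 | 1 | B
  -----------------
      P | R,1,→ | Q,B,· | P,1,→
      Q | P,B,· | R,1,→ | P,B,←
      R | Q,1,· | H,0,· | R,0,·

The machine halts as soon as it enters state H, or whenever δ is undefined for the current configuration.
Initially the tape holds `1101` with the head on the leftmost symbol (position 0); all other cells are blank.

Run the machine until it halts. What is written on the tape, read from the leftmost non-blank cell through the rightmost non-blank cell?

111110

state=P head=0 tape=BB[1]101   (P,1)→(Q,B,·)
state=Q head=0 tape=BB[B]101   (Q,B)→(P,B,←)
state=P head=-1 tape=B[B]B101   (P,B)→(P,1,→)
state=P head=0 tape=B1[B]101   (P,B)→(P,1,→)
state=P head=1 tape=B11[1]01   (P,1)→(Q,B,·)
state=Q head=1 tape=B11[B]01   (Q,B)→(P,B,←)
state=P head=0 tape=B1[1]B01   (P,1)→(Q,B,·)
state=Q head=0 tape=B1[B]B01   (Q,B)→(P,B,←)
state=P head=-1 tape=B[1]BB01   (P,1)→(Q,B,·)
state=Q head=-1 tape=B[B]BB01   (Q,B)→(P,B,←)
state=P head=-2 tape=[B]BBB01   (P,B)→(P,1,→)
state=P head=-1 tape=1[B]BB01   (P,B)→(P,1,→)
state=P head=0 tape=11[B]B01   (P,B)→(P,1,→)
state=P head=1 tape=111[B]01   (P,B)→(P,1,→)
state=P head=2 tape=1111[0]1   (P,0)→(R,1,→)
state=R head=3 tape=11111[1]   (R,1)→(H,0,·)
state=H head=3 tape=11111[0]
The non-blank tape span at halt is 111110.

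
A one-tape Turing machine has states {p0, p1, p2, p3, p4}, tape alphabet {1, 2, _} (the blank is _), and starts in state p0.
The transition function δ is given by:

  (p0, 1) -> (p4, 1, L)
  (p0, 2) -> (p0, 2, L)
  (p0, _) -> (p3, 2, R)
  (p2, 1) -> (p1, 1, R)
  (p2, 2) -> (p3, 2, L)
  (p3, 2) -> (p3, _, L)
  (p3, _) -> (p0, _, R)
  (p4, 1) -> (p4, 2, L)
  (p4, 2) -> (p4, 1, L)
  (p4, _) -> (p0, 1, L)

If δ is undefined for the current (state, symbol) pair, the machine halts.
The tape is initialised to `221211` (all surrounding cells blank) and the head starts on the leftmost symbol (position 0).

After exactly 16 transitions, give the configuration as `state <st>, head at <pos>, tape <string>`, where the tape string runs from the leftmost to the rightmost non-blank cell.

p0 | __[2]21211   read 2 → write 2, move L, go to p0
p0 | _[_]221211   read _ → write 2, move R, go to p3
p3 | _2[2]21211   read 2 → write _, move L, go to p3
p3 | _[2]_21211   read 2 → write _, move L, go to p3
p3 | [_]__21211   read _ → write _, move R, go to p0
p0 | _[_]_21211   read _ → write 2, move R, go to p3
p3 | _2[_]21211   read _ → write _, move R, go to p0
p0 | _2_[2]1211   read 2 → write 2, move L, go to p0
p0 | _2[_]21211   read _ → write 2, move R, go to p3
p3 | _22[2]1211   read 2 → write _, move L, go to p3
p3 | _2[2]_1211   read 2 → write _, move L, go to p3
p3 | _[2]__1211   read 2 → write _, move L, go to p3
p3 | [_]___1211   read _ → write _, move R, go to p0
p0 | _[_]__1211   read _ → write 2, move R, go to p3
p3 | _2[_]_1211   read _ → write _, move R, go to p0
p0 | _2_[_]1211   read _ → write 2, move R, go to p3
p3 | _2_2[1]211
After 16 steps: state p3, head at 2, tape 2_21211.

state p3, head at 2, tape 2_21211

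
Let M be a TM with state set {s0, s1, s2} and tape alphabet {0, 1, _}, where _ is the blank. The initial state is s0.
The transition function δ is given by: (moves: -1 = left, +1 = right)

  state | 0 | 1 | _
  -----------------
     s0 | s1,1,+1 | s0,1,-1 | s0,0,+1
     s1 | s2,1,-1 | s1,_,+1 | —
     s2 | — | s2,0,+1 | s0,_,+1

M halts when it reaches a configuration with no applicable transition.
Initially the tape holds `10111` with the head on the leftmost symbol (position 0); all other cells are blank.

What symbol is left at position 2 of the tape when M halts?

_

s0 | _[1]0111_   read 1 → write 1, move -1, go to s0
s0 | [_]10111_   read _ → write 0, move +1, go to s0
s0 | 0[1]0111_   read 1 → write 1, move -1, go to s0
s0 | [0]10111_   read 0 → write 1, move +1, go to s1
s1 | 1[1]0111_   read 1 → write _, move +1, go to s1
s1 | 1_[0]111_   read 0 → write 1, move -1, go to s2
s2 | 1[_]1111_   read _ → write _, move +1, go to s0
s0 | 1_[1]111_   read 1 → write 1, move -1, go to s0
s0 | 1[_]1111_   read _ → write 0, move +1, go to s0
s0 | 10[1]111_   read 1 → write 1, move -1, go to s0
s0 | 1[0]1111_   read 0 → write 1, move +1, go to s1
s1 | 11[1]111_   read 1 → write _, move +1, go to s1
s1 | 11_[1]11_   read 1 → write _, move +1, go to s1
s1 | 11__[1]1_   read 1 → write _, move +1, go to s1
s1 | 11___[1]_   read 1 → write _, move +1, go to s1
s1 | 11____[_]
Cell 2 holds _ when M halts.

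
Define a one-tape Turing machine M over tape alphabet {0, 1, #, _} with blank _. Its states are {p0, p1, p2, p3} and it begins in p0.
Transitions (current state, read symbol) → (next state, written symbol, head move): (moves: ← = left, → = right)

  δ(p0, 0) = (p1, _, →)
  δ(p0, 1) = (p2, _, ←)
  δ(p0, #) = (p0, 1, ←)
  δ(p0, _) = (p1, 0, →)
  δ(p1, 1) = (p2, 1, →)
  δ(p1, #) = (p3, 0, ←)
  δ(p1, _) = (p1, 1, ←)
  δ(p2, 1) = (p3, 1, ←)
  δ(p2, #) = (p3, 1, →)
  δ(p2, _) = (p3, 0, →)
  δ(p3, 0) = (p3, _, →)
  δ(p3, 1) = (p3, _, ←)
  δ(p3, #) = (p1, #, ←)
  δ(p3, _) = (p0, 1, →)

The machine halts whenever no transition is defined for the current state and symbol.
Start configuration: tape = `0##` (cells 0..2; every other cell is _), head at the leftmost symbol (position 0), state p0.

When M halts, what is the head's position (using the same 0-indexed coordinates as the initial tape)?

0

state=p0 head=0 tape=_[0]##_   (p0,0)→(p1,_,→)
state=p1 head=1 tape=__[#]#_   (p1,#)→(p3,0,←)
state=p3 head=0 tape=_[_]0#_   (p3,_)→(p0,1,→)
state=p0 head=1 tape=_1[0]#_   (p0,0)→(p1,_,→)
state=p1 head=2 tape=_1_[#]_   (p1,#)→(p3,0,←)
state=p3 head=1 tape=_1[_]0_   (p3,_)→(p0,1,→)
state=p0 head=2 tape=_11[0]_   (p0,0)→(p1,_,→)
state=p1 head=3 tape=_11_[_]   (p1,_)→(p1,1,←)
state=p1 head=2 tape=_11[_]1   (p1,_)→(p1,1,←)
state=p1 head=1 tape=_1[1]11   (p1,1)→(p2,1,→)
state=p2 head=2 tape=_11[1]1   (p2,1)→(p3,1,←)
state=p3 head=1 tape=_1[1]11   (p3,1)→(p3,_,←)
state=p3 head=0 tape=_[1]_11   (p3,1)→(p3,_,←)
state=p3 head=-1 tape=[_]__11   (p3,_)→(p0,1,→)
state=p0 head=0 tape=1[_]_11   (p0,_)→(p1,0,→)
state=p1 head=1 tape=10[_]11   (p1,_)→(p1,1,←)
state=p1 head=0 tape=1[0]111
At halt the head is at cell 0.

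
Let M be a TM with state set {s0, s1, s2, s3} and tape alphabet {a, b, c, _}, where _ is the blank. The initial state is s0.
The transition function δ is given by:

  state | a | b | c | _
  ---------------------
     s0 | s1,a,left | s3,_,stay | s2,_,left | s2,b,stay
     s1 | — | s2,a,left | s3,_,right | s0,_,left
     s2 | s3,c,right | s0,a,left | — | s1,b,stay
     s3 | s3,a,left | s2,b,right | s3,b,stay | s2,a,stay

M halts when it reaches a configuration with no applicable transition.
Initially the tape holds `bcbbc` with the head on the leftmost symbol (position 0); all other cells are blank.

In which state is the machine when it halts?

s2

s0 | [b]cbbc   read b → write _, move stay, go to s3
s3 | [_]cbbc   read _ → write a, move stay, go to s2
s2 | [a]cbbc   read a → write c, move right, go to s3
s3 | c[c]bbc   read c → write b, move stay, go to s3
s3 | c[b]bbc   read b → write b, move right, go to s2
s2 | cb[b]bc   read b → write a, move left, go to s0
s0 | c[b]abc   read b → write _, move stay, go to s3
s3 | c[_]abc   read _ → write a, move stay, go to s2
s2 | c[a]abc   read a → write c, move right, go to s3
s3 | cc[a]bc   read a → write a, move left, go to s3
s3 | c[c]abc   read c → write b, move stay, go to s3
s3 | c[b]abc   read b → write b, move right, go to s2
s2 | cb[a]bc   read a → write c, move right, go to s3
s3 | cbc[b]c   read b → write b, move right, go to s2
s2 | cbcb[c]
No transition is defined for (s2, c); M halts in state s2.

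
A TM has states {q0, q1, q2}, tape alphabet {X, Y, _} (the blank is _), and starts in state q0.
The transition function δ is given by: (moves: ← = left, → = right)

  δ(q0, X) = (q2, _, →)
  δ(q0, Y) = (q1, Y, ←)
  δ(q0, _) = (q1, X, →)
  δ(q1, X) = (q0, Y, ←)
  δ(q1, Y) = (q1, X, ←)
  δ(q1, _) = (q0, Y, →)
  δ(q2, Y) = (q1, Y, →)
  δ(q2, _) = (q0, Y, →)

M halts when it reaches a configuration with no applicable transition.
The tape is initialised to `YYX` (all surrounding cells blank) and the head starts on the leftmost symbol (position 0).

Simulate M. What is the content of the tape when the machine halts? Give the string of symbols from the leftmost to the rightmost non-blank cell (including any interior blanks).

q0 | __[Y]YX   read Y → write Y, move ←, go to q1
q1 | _[_]YYX   read _ → write Y, move →, go to q0
q0 | _Y[Y]YX   read Y → write Y, move ←, go to q1
q1 | _[Y]YYX   read Y → write X, move ←, go to q1
q1 | [_]XYYX   read _ → write Y, move →, go to q0
q0 | Y[X]YYX   read X → write _, move →, go to q2
q2 | Y_[Y]YX   read Y → write Y, move →, go to q1
q1 | Y_Y[Y]X   read Y → write X, move ←, go to q1
q1 | Y_[Y]XX   read Y → write X, move ←, go to q1
q1 | Y[_]XXX   read _ → write Y, move →, go to q0
q0 | YY[X]XX   read X → write _, move →, go to q2
q2 | YY_[X]X
The non-blank tape span at halt is YY_XX.

YY_XX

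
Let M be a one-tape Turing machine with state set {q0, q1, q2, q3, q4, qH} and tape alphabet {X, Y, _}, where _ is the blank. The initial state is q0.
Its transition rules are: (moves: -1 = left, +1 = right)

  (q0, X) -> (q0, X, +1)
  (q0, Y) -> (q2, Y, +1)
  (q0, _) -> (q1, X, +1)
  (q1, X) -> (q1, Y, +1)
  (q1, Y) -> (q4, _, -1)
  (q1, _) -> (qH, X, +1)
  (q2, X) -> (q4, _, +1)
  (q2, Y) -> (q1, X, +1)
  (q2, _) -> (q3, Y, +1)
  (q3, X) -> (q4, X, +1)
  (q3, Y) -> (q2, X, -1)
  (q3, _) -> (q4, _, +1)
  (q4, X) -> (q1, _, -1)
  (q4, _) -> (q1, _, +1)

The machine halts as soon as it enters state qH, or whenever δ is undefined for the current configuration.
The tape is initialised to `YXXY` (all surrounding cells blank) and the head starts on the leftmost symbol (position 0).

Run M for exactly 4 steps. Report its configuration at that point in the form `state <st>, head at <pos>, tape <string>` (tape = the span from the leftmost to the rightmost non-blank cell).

q0 | [Y]XXY   read Y → write Y, move +1, go to q2
q2 | Y[X]XY   read X → write _, move +1, go to q4
q4 | Y_[X]Y   read X → write _, move -1, go to q1
q1 | Y[_]_Y   read _ → write X, move +1, go to qH
qH | YX[_]Y
After 4 steps: state qH, head at 2, tape YX_Y.

state qH, head at 2, tape YX_Y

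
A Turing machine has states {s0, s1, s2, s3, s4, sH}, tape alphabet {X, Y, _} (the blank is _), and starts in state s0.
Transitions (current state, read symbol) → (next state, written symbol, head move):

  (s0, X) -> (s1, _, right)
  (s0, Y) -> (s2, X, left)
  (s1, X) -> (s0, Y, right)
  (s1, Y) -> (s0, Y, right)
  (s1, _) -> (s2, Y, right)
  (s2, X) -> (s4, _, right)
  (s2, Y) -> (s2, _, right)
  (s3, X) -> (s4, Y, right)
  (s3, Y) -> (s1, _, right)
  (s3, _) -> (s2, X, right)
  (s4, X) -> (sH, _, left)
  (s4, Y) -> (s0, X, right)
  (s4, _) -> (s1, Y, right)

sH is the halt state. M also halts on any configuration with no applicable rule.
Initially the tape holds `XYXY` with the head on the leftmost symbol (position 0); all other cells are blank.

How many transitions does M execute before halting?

4

state=s0 head=0 tape=[X]YXY_   (s0,X)→(s1,_,right)
state=s1 head=1 tape=_[Y]XY_   (s1,Y)→(s0,Y,right)
state=s0 head=2 tape=_Y[X]Y_   (s0,X)→(s1,_,right)
state=s1 head=3 tape=_Y_[Y]_   (s1,Y)→(s0,Y,right)
state=s0 head=4 tape=_Y_Y[_]
M halts after 4 transitions.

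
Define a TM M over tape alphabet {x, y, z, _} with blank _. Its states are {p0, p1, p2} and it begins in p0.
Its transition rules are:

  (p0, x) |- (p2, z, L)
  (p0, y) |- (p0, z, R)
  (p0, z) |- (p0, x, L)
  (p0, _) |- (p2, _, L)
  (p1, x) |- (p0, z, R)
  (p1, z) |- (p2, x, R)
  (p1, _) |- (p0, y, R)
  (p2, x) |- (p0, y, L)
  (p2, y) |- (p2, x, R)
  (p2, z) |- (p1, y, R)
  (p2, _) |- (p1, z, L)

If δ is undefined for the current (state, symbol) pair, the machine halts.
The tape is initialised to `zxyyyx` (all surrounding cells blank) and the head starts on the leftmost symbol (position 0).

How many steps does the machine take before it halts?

state=p0 head=0 tape=___[z]xyyyx   (p0,z)→(p0,x,L)
state=p0 head=-1 tape=__[_]xxyyyx   (p0,_)→(p2,_,L)
state=p2 head=-2 tape=_[_]_xxyyyx   (p2,_)→(p1,z,L)
state=p1 head=-3 tape=[_]z_xxyyyx   (p1,_)→(p0,y,R)
state=p0 head=-2 tape=y[z]_xxyyyx   (p0,z)→(p0,x,L)
state=p0 head=-3 tape=[y]x_xxyyyx   (p0,y)→(p0,z,R)
state=p0 head=-2 tape=z[x]_xxyyyx   (p0,x)→(p2,z,L)
state=p2 head=-3 tape=[z]z_xxyyyx   (p2,z)→(p1,y,R)
state=p1 head=-2 tape=y[z]_xxyyyx   (p1,z)→(p2,x,R)
state=p2 head=-1 tape=yx[_]xxyyyx   (p2,_)→(p1,z,L)
state=p1 head=-2 tape=y[x]zxxyyyx   (p1,x)→(p0,z,R)
state=p0 head=-1 tape=yz[z]xxyyyx   (p0,z)→(p0,x,L)
state=p0 head=-2 tape=y[z]xxxyyyx   (p0,z)→(p0,x,L)
state=p0 head=-3 tape=[y]xxxxyyyx   (p0,y)→(p0,z,R)
state=p0 head=-2 tape=z[x]xxxyyyx   (p0,x)→(p2,z,L)
state=p2 head=-3 tape=[z]zxxxyyyx   (p2,z)→(p1,y,R)
state=p1 head=-2 tape=y[z]xxxyyyx   (p1,z)→(p2,x,R)
state=p2 head=-1 tape=yx[x]xxyyyx   (p2,x)→(p0,y,L)
state=p0 head=-2 tape=y[x]yxxyyyx   (p0,x)→(p2,z,L)
state=p2 head=-3 tape=[y]zyxxyyyx   (p2,y)→(p2,x,R)
state=p2 head=-2 tape=x[z]yxxyyyx   (p2,z)→(p1,y,R)
state=p1 head=-1 tape=xy[y]xxyyyx
M halts after 21 transitions.

21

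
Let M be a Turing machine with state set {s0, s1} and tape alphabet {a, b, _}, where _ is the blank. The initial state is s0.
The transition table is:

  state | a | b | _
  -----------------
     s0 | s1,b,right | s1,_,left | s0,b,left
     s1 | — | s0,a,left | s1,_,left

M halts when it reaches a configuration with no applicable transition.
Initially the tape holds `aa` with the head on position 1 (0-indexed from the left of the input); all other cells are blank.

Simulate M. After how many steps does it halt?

s0 | a[a]_   read a → write b, move right, go to s1
s1 | ab[_]   read _ → write _, move left, go to s1
s1 | a[b]_   read b → write a, move left, go to s0
s0 | [a]a_   read a → write b, move right, go to s1
s1 | b[a]_
M halts after 4 transitions.

4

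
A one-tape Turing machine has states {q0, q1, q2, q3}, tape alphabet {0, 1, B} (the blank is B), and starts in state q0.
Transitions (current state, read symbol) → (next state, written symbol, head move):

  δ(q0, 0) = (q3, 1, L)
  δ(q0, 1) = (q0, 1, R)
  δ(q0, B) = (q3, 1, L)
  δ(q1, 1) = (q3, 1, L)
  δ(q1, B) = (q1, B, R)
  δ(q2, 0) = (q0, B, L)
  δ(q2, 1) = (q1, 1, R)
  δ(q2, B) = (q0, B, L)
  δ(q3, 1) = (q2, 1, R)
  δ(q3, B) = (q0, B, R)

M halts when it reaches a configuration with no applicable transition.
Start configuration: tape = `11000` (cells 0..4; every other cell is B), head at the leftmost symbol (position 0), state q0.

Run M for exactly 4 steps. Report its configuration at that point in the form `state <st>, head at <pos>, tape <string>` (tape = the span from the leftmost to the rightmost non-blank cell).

q0 | [1]1000   read 1 → write 1, move R, go to q0
q0 | 1[1]000   read 1 → write 1, move R, go to q0
q0 | 11[0]00   read 0 → write 1, move L, go to q3
q3 | 1[1]100   read 1 → write 1, move R, go to q2
q2 | 11[1]00
After 4 steps: state q2, head at 2, tape 11100.

state q2, head at 2, tape 11100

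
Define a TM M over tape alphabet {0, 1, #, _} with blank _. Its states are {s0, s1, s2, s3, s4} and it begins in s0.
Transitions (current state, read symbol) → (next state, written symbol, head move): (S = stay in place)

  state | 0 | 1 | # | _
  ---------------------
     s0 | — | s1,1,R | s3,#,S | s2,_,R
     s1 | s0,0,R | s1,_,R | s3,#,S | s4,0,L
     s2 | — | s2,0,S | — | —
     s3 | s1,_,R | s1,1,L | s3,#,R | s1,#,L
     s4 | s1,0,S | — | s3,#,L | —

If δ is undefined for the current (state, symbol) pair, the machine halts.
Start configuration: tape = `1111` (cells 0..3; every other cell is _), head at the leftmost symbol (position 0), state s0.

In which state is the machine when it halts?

s0 | [1]111_   read 1 → write 1, move R, go to s1
s1 | 1[1]11_   read 1 → write _, move R, go to s1
s1 | 1_[1]1_   read 1 → write _, move R, go to s1
s1 | 1__[1]_   read 1 → write _, move R, go to s1
s1 | 1___[_]   read _ → write 0, move L, go to s4
s4 | 1__[_]0
No transition is defined for (s4, _); M halts in state s4.

s4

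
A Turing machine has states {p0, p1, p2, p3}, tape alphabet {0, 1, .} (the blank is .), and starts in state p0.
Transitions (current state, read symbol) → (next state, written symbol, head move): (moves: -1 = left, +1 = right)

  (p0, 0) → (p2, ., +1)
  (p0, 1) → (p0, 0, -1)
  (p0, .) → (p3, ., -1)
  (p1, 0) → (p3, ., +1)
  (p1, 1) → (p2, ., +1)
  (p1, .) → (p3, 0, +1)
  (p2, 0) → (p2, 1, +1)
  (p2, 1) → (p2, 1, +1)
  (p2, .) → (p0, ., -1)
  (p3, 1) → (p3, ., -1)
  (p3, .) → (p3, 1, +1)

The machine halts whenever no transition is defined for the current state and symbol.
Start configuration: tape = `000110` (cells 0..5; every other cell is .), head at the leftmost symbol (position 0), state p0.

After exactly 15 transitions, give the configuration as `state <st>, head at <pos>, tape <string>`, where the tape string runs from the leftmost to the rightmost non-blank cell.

p0 | .[0]00110.   read 0 → write ., move +1, go to p2
p2 | ..[0]0110.   read 0 → write 1, move +1, go to p2
p2 | ..1[0]110.   read 0 → write 1, move +1, go to p2
p2 | ..11[1]10.   read 1 → write 1, move +1, go to p2
p2 | ..111[1]0.   read 1 → write 1, move +1, go to p2
p2 | ..1111[0].   read 0 → write 1, move +1, go to p2
p2 | ..11111[.]   read . → write ., move -1, go to p0
p0 | ..1111[1].   read 1 → write 0, move -1, go to p0
p0 | ..111[1]0.   read 1 → write 0, move -1, go to p0
p0 | ..11[1]00.   read 1 → write 0, move -1, go to p0
p0 | ..1[1]000.   read 1 → write 0, move -1, go to p0
p0 | ..[1]0000.   read 1 → write 0, move -1, go to p0
p0 | .[.]00000.   read . → write ., move -1, go to p3
p3 | [.].00000.   read . → write 1, move +1, go to p3
p3 | 1[.]00000.   read . → write 1, move +1, go to p3
p3 | 11[0]0000.
After 15 steps: state p3, head at 1, tape 1100000.

state p3, head at 1, tape 1100000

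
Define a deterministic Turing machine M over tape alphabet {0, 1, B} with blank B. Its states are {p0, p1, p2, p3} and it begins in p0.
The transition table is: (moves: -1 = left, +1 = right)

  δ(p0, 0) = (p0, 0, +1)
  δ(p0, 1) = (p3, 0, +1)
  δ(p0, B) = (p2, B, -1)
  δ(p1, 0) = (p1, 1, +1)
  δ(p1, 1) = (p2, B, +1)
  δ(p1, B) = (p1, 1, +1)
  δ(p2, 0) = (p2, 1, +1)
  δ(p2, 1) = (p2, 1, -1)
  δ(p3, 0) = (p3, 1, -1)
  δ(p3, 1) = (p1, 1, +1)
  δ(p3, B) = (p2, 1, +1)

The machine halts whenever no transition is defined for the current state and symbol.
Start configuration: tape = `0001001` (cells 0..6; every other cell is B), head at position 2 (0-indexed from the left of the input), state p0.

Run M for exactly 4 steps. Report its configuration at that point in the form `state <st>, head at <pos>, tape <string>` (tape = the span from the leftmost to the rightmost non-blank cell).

state p3, head at 2, tape 0001101

state=p0 head=2 tape=00[0]1001   (p0,0)→(p0,0,+1)
state=p0 head=3 tape=000[1]001   (p0,1)→(p3,0,+1)
state=p3 head=4 tape=0000[0]01   (p3,0)→(p3,1,-1)
state=p3 head=3 tape=000[0]101   (p3,0)→(p3,1,-1)
state=p3 head=2 tape=00[0]1101
After 4 steps: state p3, head at 2, tape 0001101.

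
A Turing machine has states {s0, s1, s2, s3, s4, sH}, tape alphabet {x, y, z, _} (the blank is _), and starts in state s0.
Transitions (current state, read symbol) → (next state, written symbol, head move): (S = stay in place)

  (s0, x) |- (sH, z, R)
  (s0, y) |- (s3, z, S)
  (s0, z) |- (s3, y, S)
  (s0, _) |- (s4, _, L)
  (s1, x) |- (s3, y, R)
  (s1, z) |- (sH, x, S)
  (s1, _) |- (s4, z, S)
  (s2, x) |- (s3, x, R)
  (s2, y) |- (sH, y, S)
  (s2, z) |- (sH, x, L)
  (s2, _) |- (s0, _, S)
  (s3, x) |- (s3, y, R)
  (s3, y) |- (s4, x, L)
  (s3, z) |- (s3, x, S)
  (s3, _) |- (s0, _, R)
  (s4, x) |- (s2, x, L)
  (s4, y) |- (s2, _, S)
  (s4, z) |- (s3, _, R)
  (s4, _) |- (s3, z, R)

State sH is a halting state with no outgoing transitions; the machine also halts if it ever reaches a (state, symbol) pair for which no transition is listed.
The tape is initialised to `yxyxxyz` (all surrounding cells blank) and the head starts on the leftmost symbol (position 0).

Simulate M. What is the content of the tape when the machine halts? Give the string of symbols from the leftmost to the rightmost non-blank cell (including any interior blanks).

zz_zxxyz

state=s0 head=0 tape=_[y]xyxxyz   (s0,y)→(s3,z,S)
state=s3 head=0 tape=_[z]xyxxyz   (s3,z)→(s3,x,S)
state=s3 head=0 tape=_[x]xyxxyz   (s3,x)→(s3,y,R)
state=s3 head=1 tape=_y[x]yxxyz   (s3,x)→(s3,y,R)
state=s3 head=2 tape=_yy[y]xxyz   (s3,y)→(s4,x,L)
state=s4 head=1 tape=_y[y]xxxyz   (s4,y)→(s2,_,S)
state=s2 head=1 tape=_y[_]xxxyz   (s2,_)→(s0,_,S)
state=s0 head=1 tape=_y[_]xxxyz   (s0,_)→(s4,_,L)
state=s4 head=0 tape=_[y]_xxxyz   (s4,y)→(s2,_,S)
state=s2 head=0 tape=_[_]_xxxyz   (s2,_)→(s0,_,S)
state=s0 head=0 tape=_[_]_xxxyz   (s0,_)→(s4,_,L)
state=s4 head=-1 tape=[_]__xxxyz   (s4,_)→(s3,z,R)
state=s3 head=0 tape=z[_]_xxxyz   (s3,_)→(s0,_,R)
state=s0 head=1 tape=z_[_]xxxyz   (s0,_)→(s4,_,L)
state=s4 head=0 tape=z[_]_xxxyz   (s4,_)→(s3,z,R)
state=s3 head=1 tape=zz[_]xxxyz   (s3,_)→(s0,_,R)
state=s0 head=2 tape=zz_[x]xxyz   (s0,x)→(sH,z,R)
state=sH head=3 tape=zz_z[x]xyz
The non-blank tape span at halt is zz_zxxyz.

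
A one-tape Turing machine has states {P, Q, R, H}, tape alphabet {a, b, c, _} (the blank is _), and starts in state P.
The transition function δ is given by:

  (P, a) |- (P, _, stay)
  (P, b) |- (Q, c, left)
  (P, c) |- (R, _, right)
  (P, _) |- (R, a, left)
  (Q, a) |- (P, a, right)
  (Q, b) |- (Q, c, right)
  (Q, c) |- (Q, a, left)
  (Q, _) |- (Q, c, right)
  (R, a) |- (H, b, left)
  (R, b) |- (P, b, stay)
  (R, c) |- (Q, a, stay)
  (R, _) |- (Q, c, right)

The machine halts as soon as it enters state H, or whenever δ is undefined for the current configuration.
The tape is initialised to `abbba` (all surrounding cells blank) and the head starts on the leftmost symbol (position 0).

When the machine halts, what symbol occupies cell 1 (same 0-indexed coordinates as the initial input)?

a

P | _[a]bbba   read a → write _, move stay, go to P
P | _[_]bbba   read _ → write a, move left, go to R
R | [_]abbba   read _ → write c, move right, go to Q
Q | c[a]bbba   read a → write a, move right, go to P
P | ca[b]bba   read b → write c, move left, go to Q
Q | c[a]cbba   read a → write a, move right, go to P
P | ca[c]bba   read c → write _, move right, go to R
R | ca_[b]ba   read b → write b, move stay, go to P
P | ca_[b]ba   read b → write c, move left, go to Q
Q | ca[_]cba   read _ → write c, move right, go to Q
Q | cac[c]ba   read c → write a, move left, go to Q
Q | ca[c]aba   read c → write a, move left, go to Q
Q | c[a]aaba   read a → write a, move right, go to P
P | ca[a]aba   read a → write _, move stay, go to P
P | ca[_]aba   read _ → write a, move left, go to R
R | c[a]aaba   read a → write b, move left, go to H
H | [c]baaba
Cell 1 holds a when M halts.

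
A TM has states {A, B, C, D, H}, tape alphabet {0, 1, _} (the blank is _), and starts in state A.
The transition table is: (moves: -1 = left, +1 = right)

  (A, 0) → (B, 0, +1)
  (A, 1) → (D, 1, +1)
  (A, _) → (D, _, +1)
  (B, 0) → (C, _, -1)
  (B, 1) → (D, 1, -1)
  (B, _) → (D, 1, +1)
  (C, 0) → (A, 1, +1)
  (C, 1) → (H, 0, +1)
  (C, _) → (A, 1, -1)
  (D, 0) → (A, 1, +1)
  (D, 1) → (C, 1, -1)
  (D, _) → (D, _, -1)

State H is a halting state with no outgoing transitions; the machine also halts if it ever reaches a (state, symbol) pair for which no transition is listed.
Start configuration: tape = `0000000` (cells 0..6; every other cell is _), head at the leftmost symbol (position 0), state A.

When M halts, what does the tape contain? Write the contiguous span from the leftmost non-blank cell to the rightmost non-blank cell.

A | [0]000000__   read 0 → write 0, move +1, go to B
B | 0[0]00000__   read 0 → write _, move -1, go to C
C | [0]_00000__   read 0 → write 1, move +1, go to A
A | 1[_]00000__   read _ → write _, move +1, go to D
D | 1_[0]0000__   read 0 → write 1, move +1, go to A
A | 1_1[0]000__   read 0 → write 0, move +1, go to B
B | 1_10[0]00__   read 0 → write _, move -1, go to C
C | 1_1[0]_00__   read 0 → write 1, move +1, go to A
A | 1_11[_]00__   read _ → write _, move +1, go to D
D | 1_11_[0]0__   read 0 → write 1, move +1, go to A
A | 1_11_1[0]__   read 0 → write 0, move +1, go to B
B | 1_11_10[_]_   read _ → write 1, move +1, go to D
D | 1_11_101[_]   read _ → write _, move -1, go to D
D | 1_11_10[1]_   read 1 → write 1, move -1, go to C
C | 1_11_1[0]1_   read 0 → write 1, move +1, go to A
A | 1_11_11[1]_   read 1 → write 1, move +1, go to D
D | 1_11_111[_]   read _ → write _, move -1, go to D
D | 1_11_11[1]_   read 1 → write 1, move -1, go to C
C | 1_11_1[1]1_   read 1 → write 0, move +1, go to H
H | 1_11_10[1]_
The non-blank tape span at halt is 1_11_101.

1_11_101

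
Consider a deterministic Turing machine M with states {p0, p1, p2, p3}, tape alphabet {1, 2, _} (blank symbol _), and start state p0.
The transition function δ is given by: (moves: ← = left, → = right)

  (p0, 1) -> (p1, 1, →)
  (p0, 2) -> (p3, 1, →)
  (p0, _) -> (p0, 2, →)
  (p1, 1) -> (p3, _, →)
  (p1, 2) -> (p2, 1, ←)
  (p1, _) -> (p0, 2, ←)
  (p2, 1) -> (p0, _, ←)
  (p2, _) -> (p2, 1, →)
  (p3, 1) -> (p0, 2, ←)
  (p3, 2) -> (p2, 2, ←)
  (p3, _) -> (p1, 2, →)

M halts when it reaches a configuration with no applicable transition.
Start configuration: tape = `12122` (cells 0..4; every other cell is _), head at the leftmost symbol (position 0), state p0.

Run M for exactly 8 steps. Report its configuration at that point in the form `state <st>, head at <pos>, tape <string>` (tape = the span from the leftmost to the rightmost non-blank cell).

p0 | _[1]2122   read 1 → write 1, move →, go to p1
p1 | _1[2]122   read 2 → write 1, move ←, go to p2
p2 | _[1]1122   read 1 → write _, move ←, go to p0
p0 | [_]_1122   read _ → write 2, move →, go to p0
p0 | 2[_]1122   read _ → write 2, move →, go to p0
p0 | 22[1]122   read 1 → write 1, move →, go to p1
p1 | 221[1]22   read 1 → write _, move →, go to p3
p3 | 221_[2]2   read 2 → write 2, move ←, go to p2
p2 | 221[_]22
After 8 steps: state p2, head at 2, tape 221_22.

state p2, head at 2, tape 221_22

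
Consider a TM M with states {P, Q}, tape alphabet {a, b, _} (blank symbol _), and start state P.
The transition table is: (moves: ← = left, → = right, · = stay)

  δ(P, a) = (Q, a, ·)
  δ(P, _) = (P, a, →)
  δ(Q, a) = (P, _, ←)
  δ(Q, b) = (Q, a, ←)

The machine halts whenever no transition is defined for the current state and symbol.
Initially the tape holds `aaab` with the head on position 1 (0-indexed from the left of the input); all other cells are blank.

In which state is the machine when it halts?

P | __a[a]ab   read a → write a, move ·, go to Q
Q | __a[a]ab   read a → write _, move ←, go to P
P | __[a]_ab   read a → write a, move ·, go to Q
Q | __[a]_ab   read a → write _, move ←, go to P
P | _[_]__ab   read _ → write a, move →, go to P
P | _a[_]_ab   read _ → write a, move →, go to P
P | _aa[_]ab   read _ → write a, move →, go to P
P | _aaa[a]b   read a → write a, move ·, go to Q
Q | _aaa[a]b   read a → write _, move ←, go to P
P | _aa[a]_b   read a → write a, move ·, go to Q
Q | _aa[a]_b   read a → write _, move ←, go to P
P | _a[a]__b   read a → write a, move ·, go to Q
Q | _a[a]__b   read a → write _, move ←, go to P
P | _[a]___b   read a → write a, move ·, go to Q
Q | _[a]___b   read a → write _, move ←, go to P
P | [_]____b   read _ → write a, move →, go to P
P | a[_]___b   read _ → write a, move →, go to P
P | aa[_]__b   read _ → write a, move →, go to P
P | aaa[_]_b   read _ → write a, move →, go to P
P | aaaa[_]b   read _ → write a, move →, go to P
P | aaaaa[b]
No transition is defined for (P, b); M halts in state P.

P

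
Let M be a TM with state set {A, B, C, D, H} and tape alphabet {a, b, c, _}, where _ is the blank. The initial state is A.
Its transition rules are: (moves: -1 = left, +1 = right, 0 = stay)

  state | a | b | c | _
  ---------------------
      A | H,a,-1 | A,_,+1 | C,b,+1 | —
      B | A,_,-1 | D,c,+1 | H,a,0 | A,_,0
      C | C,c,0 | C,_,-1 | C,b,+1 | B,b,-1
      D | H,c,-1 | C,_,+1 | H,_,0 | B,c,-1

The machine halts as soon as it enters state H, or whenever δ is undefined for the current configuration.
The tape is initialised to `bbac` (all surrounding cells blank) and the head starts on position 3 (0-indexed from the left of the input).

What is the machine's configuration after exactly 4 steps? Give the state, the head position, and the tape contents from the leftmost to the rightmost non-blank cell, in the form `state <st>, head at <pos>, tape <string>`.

state=A head=3 tape=bba[c]__   (A,c)→(C,b,+1)
state=C head=4 tape=bbab[_]_   (C,_)→(B,b,-1)
state=B head=3 tape=bba[b]b_   (B,b)→(D,c,+1)
state=D head=4 tape=bbac[b]_   (D,b)→(C,_,+1)
state=C head=5 tape=bbac_[_]
After 4 steps: state C, head at 5, tape bbac.

state C, head at 5, tape bbac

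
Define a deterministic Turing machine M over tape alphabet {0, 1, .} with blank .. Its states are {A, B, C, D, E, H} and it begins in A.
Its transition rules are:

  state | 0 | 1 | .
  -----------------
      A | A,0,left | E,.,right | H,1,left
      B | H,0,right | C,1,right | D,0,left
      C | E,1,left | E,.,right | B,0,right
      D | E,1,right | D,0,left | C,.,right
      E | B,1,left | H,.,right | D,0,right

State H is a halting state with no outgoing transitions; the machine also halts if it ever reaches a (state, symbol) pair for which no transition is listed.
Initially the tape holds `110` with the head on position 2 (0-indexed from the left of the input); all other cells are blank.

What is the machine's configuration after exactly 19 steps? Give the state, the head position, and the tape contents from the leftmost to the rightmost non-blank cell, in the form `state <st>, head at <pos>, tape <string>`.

A | ..11[0]   read 0 → write 0, move left, go to A
A | ..1[1]0   read 1 → write ., move right, go to E
E | ..1.[0]   read 0 → write 1, move left, go to B
B | ..1[.]1   read . → write 0, move left, go to D
D | ..[1]01   read 1 → write 0, move left, go to D
D | .[.]001   read . → write ., move right, go to C
C | ..[0]01   read 0 → write 1, move left, go to E
E | .[.]101   read . → write 0, move right, go to D
D | .0[1]01   read 1 → write 0, move left, go to D
D | .[0]001   read 0 → write 1, move right, go to E
E | .1[0]01   read 0 → write 1, move left, go to B
B | .[1]101   read 1 → write 1, move right, go to C
C | .1[1]01   read 1 → write ., move right, go to E
E | .1.[0]1   read 0 → write 1, move left, go to B
B | .1[.]11   read . → write 0, move left, go to D
D | .[1]011   read 1 → write 0, move left, go to D
D | [.]0011   read . → write ., move right, go to C
C | .[0]011   read 0 → write 1, move left, go to E
E | [.]1011   read . → write 0, move right, go to D
D | 0[1]011
After 19 steps: state D, head at -1, tape 01011.

state D, head at -1, tape 01011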